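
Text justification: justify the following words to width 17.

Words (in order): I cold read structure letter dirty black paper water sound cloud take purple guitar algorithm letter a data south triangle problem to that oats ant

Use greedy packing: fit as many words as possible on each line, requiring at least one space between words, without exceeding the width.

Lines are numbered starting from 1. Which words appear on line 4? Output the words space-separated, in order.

Answer: water sound cloud

Derivation:
Line 1: ['I', 'cold', 'read'] (min_width=11, slack=6)
Line 2: ['structure', 'letter'] (min_width=16, slack=1)
Line 3: ['dirty', 'black', 'paper'] (min_width=17, slack=0)
Line 4: ['water', 'sound', 'cloud'] (min_width=17, slack=0)
Line 5: ['take', 'purple'] (min_width=11, slack=6)
Line 6: ['guitar', 'algorithm'] (min_width=16, slack=1)
Line 7: ['letter', 'a', 'data'] (min_width=13, slack=4)
Line 8: ['south', 'triangle'] (min_width=14, slack=3)
Line 9: ['problem', 'to', 'that'] (min_width=15, slack=2)
Line 10: ['oats', 'ant'] (min_width=8, slack=9)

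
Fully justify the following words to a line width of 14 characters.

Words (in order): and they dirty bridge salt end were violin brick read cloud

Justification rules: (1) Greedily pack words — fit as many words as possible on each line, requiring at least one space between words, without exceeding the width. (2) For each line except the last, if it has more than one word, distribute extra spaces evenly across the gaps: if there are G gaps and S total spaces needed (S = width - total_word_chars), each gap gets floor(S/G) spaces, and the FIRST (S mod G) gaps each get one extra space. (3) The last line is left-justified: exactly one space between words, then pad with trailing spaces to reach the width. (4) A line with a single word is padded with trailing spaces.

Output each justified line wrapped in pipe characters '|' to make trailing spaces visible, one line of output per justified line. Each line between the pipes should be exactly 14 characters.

Line 1: ['and', 'they', 'dirty'] (min_width=14, slack=0)
Line 2: ['bridge', 'salt'] (min_width=11, slack=3)
Line 3: ['end', 'were'] (min_width=8, slack=6)
Line 4: ['violin', 'brick'] (min_width=12, slack=2)
Line 5: ['read', 'cloud'] (min_width=10, slack=4)

Answer: |and they dirty|
|bridge    salt|
|end       were|
|violin   brick|
|read cloud    |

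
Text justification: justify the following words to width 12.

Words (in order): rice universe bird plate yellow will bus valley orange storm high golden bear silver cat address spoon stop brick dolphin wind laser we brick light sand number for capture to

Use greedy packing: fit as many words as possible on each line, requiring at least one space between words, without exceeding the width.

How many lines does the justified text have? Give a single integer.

Line 1: ['rice'] (min_width=4, slack=8)
Line 2: ['universe'] (min_width=8, slack=4)
Line 3: ['bird', 'plate'] (min_width=10, slack=2)
Line 4: ['yellow', 'will'] (min_width=11, slack=1)
Line 5: ['bus', 'valley'] (min_width=10, slack=2)
Line 6: ['orange', 'storm'] (min_width=12, slack=0)
Line 7: ['high', 'golden'] (min_width=11, slack=1)
Line 8: ['bear', 'silver'] (min_width=11, slack=1)
Line 9: ['cat', 'address'] (min_width=11, slack=1)
Line 10: ['spoon', 'stop'] (min_width=10, slack=2)
Line 11: ['brick'] (min_width=5, slack=7)
Line 12: ['dolphin', 'wind'] (min_width=12, slack=0)
Line 13: ['laser', 'we'] (min_width=8, slack=4)
Line 14: ['brick', 'light'] (min_width=11, slack=1)
Line 15: ['sand', 'number'] (min_width=11, slack=1)
Line 16: ['for', 'capture'] (min_width=11, slack=1)
Line 17: ['to'] (min_width=2, slack=10)
Total lines: 17

Answer: 17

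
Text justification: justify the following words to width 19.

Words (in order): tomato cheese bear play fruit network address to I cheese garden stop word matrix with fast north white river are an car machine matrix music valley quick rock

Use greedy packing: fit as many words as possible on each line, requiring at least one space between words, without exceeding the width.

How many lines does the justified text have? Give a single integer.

Answer: 9

Derivation:
Line 1: ['tomato', 'cheese', 'bear'] (min_width=18, slack=1)
Line 2: ['play', 'fruit', 'network'] (min_width=18, slack=1)
Line 3: ['address', 'to', 'I', 'cheese'] (min_width=19, slack=0)
Line 4: ['garden', 'stop', 'word'] (min_width=16, slack=3)
Line 5: ['matrix', 'with', 'fast'] (min_width=16, slack=3)
Line 6: ['north', 'white', 'river'] (min_width=17, slack=2)
Line 7: ['are', 'an', 'car', 'machine'] (min_width=18, slack=1)
Line 8: ['matrix', 'music', 'valley'] (min_width=19, slack=0)
Line 9: ['quick', 'rock'] (min_width=10, slack=9)
Total lines: 9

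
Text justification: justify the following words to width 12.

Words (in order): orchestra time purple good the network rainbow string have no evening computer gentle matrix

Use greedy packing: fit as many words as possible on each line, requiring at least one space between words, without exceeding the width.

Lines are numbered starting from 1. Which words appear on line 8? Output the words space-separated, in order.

Line 1: ['orchestra'] (min_width=9, slack=3)
Line 2: ['time', 'purple'] (min_width=11, slack=1)
Line 3: ['good', 'the'] (min_width=8, slack=4)
Line 4: ['network'] (min_width=7, slack=5)
Line 5: ['rainbow'] (min_width=7, slack=5)
Line 6: ['string', 'have'] (min_width=11, slack=1)
Line 7: ['no', 'evening'] (min_width=10, slack=2)
Line 8: ['computer'] (min_width=8, slack=4)
Line 9: ['gentle'] (min_width=6, slack=6)
Line 10: ['matrix'] (min_width=6, slack=6)

Answer: computer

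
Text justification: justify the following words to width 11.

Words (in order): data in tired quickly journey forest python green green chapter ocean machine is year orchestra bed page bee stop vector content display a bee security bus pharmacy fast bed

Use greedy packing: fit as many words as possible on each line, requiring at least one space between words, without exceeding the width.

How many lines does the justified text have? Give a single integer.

Line 1: ['data', 'in'] (min_width=7, slack=4)
Line 2: ['tired'] (min_width=5, slack=6)
Line 3: ['quickly'] (min_width=7, slack=4)
Line 4: ['journey'] (min_width=7, slack=4)
Line 5: ['forest'] (min_width=6, slack=5)
Line 6: ['python'] (min_width=6, slack=5)
Line 7: ['green', 'green'] (min_width=11, slack=0)
Line 8: ['chapter'] (min_width=7, slack=4)
Line 9: ['ocean'] (min_width=5, slack=6)
Line 10: ['machine', 'is'] (min_width=10, slack=1)
Line 11: ['year'] (min_width=4, slack=7)
Line 12: ['orchestra'] (min_width=9, slack=2)
Line 13: ['bed', 'page'] (min_width=8, slack=3)
Line 14: ['bee', 'stop'] (min_width=8, slack=3)
Line 15: ['vector'] (min_width=6, slack=5)
Line 16: ['content'] (min_width=7, slack=4)
Line 17: ['display', 'a'] (min_width=9, slack=2)
Line 18: ['bee'] (min_width=3, slack=8)
Line 19: ['security'] (min_width=8, slack=3)
Line 20: ['bus'] (min_width=3, slack=8)
Line 21: ['pharmacy'] (min_width=8, slack=3)
Line 22: ['fast', 'bed'] (min_width=8, slack=3)
Total lines: 22

Answer: 22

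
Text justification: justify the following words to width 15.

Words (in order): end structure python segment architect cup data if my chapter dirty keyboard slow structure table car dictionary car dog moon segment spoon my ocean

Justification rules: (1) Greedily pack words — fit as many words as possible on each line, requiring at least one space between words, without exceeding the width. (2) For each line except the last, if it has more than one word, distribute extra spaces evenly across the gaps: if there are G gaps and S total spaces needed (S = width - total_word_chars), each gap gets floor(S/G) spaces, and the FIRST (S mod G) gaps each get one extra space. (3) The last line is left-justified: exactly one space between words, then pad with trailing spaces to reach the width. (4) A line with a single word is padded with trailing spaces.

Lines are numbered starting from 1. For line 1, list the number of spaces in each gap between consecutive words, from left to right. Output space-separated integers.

Line 1: ['end', 'structure'] (min_width=13, slack=2)
Line 2: ['python', 'segment'] (min_width=14, slack=1)
Line 3: ['architect', 'cup'] (min_width=13, slack=2)
Line 4: ['data', 'if', 'my'] (min_width=10, slack=5)
Line 5: ['chapter', 'dirty'] (min_width=13, slack=2)
Line 6: ['keyboard', 'slow'] (min_width=13, slack=2)
Line 7: ['structure', 'table'] (min_width=15, slack=0)
Line 8: ['car', 'dictionary'] (min_width=14, slack=1)
Line 9: ['car', 'dog', 'moon'] (min_width=12, slack=3)
Line 10: ['segment', 'spoon'] (min_width=13, slack=2)
Line 11: ['my', 'ocean'] (min_width=8, slack=7)

Answer: 3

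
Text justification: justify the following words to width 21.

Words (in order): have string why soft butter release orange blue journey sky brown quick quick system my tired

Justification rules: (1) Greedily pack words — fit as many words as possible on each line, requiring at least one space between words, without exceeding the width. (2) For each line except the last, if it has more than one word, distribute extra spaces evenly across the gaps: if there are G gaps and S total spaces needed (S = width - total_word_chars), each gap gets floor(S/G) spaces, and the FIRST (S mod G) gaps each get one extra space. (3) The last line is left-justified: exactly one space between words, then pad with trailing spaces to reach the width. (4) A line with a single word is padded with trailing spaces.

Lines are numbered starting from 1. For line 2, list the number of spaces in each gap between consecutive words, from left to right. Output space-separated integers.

Line 1: ['have', 'string', 'why', 'soft'] (min_width=20, slack=1)
Line 2: ['butter', 'release', 'orange'] (min_width=21, slack=0)
Line 3: ['blue', 'journey', 'sky'] (min_width=16, slack=5)
Line 4: ['brown', 'quick', 'quick'] (min_width=17, slack=4)
Line 5: ['system', 'my', 'tired'] (min_width=15, slack=6)

Answer: 1 1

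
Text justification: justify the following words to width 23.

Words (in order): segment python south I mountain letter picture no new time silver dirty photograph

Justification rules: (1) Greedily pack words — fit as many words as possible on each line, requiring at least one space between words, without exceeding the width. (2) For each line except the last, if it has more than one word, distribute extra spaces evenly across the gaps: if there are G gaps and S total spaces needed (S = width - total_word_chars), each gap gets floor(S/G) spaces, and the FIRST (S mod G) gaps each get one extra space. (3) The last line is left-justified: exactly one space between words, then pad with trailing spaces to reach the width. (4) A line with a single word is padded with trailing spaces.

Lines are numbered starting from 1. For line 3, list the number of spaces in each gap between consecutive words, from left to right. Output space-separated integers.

Line 1: ['segment', 'python', 'south', 'I'] (min_width=22, slack=1)
Line 2: ['mountain', 'letter', 'picture'] (min_width=23, slack=0)
Line 3: ['no', 'new', 'time', 'silver'] (min_width=18, slack=5)
Line 4: ['dirty', 'photograph'] (min_width=16, slack=7)

Answer: 3 3 2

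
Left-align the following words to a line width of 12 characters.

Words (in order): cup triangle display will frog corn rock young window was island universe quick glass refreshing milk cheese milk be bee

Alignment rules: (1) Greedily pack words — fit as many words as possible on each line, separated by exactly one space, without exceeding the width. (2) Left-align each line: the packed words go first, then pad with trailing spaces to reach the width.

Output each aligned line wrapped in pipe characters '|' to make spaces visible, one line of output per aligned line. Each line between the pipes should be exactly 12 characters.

Answer: |cup triangle|
|display will|
|frog corn   |
|rock young  |
|window was  |
|island      |
|universe    |
|quick glass |
|refreshing  |
|milk cheese |
|milk be bee |

Derivation:
Line 1: ['cup', 'triangle'] (min_width=12, slack=0)
Line 2: ['display', 'will'] (min_width=12, slack=0)
Line 3: ['frog', 'corn'] (min_width=9, slack=3)
Line 4: ['rock', 'young'] (min_width=10, slack=2)
Line 5: ['window', 'was'] (min_width=10, slack=2)
Line 6: ['island'] (min_width=6, slack=6)
Line 7: ['universe'] (min_width=8, slack=4)
Line 8: ['quick', 'glass'] (min_width=11, slack=1)
Line 9: ['refreshing'] (min_width=10, slack=2)
Line 10: ['milk', 'cheese'] (min_width=11, slack=1)
Line 11: ['milk', 'be', 'bee'] (min_width=11, slack=1)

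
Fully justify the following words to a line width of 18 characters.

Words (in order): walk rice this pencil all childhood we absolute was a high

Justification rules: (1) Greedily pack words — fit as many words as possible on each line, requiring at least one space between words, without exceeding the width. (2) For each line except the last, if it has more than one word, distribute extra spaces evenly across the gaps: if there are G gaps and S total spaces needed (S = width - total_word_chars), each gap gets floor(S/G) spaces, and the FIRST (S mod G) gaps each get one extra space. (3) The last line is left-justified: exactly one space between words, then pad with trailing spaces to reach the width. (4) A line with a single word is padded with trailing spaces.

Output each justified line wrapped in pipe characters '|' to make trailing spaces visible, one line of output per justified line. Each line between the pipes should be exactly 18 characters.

Line 1: ['walk', 'rice', 'this'] (min_width=14, slack=4)
Line 2: ['pencil', 'all'] (min_width=10, slack=8)
Line 3: ['childhood', 'we'] (min_width=12, slack=6)
Line 4: ['absolute', 'was', 'a'] (min_width=14, slack=4)
Line 5: ['high'] (min_width=4, slack=14)

Answer: |walk   rice   this|
|pencil         all|
|childhood       we|
|absolute   was   a|
|high              |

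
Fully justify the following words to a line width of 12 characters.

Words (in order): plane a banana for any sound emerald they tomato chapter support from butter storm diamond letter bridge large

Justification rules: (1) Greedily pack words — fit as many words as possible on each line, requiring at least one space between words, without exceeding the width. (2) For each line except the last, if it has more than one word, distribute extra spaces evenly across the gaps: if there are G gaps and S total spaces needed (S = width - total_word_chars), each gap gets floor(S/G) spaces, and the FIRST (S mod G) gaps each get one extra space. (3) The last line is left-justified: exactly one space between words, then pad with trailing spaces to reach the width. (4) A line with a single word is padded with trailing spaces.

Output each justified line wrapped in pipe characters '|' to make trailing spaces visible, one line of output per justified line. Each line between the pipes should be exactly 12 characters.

Line 1: ['plane', 'a'] (min_width=7, slack=5)
Line 2: ['banana', 'for'] (min_width=10, slack=2)
Line 3: ['any', 'sound'] (min_width=9, slack=3)
Line 4: ['emerald', 'they'] (min_width=12, slack=0)
Line 5: ['tomato'] (min_width=6, slack=6)
Line 6: ['chapter'] (min_width=7, slack=5)
Line 7: ['support', 'from'] (min_width=12, slack=0)
Line 8: ['butter', 'storm'] (min_width=12, slack=0)
Line 9: ['diamond'] (min_width=7, slack=5)
Line 10: ['letter'] (min_width=6, slack=6)
Line 11: ['bridge', 'large'] (min_width=12, slack=0)

Answer: |plane      a|
|banana   for|
|any    sound|
|emerald they|
|tomato      |
|chapter     |
|support from|
|butter storm|
|diamond     |
|letter      |
|bridge large|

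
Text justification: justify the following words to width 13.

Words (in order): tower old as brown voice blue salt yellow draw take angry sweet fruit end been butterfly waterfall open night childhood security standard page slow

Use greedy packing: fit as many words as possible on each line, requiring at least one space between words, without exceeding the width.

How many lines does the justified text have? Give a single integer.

Line 1: ['tower', 'old', 'as'] (min_width=12, slack=1)
Line 2: ['brown', 'voice'] (min_width=11, slack=2)
Line 3: ['blue', 'salt'] (min_width=9, slack=4)
Line 4: ['yellow', 'draw'] (min_width=11, slack=2)
Line 5: ['take', 'angry'] (min_width=10, slack=3)
Line 6: ['sweet', 'fruit'] (min_width=11, slack=2)
Line 7: ['end', 'been'] (min_width=8, slack=5)
Line 8: ['butterfly'] (min_width=9, slack=4)
Line 9: ['waterfall'] (min_width=9, slack=4)
Line 10: ['open', 'night'] (min_width=10, slack=3)
Line 11: ['childhood'] (min_width=9, slack=4)
Line 12: ['security'] (min_width=8, slack=5)
Line 13: ['standard', 'page'] (min_width=13, slack=0)
Line 14: ['slow'] (min_width=4, slack=9)
Total lines: 14

Answer: 14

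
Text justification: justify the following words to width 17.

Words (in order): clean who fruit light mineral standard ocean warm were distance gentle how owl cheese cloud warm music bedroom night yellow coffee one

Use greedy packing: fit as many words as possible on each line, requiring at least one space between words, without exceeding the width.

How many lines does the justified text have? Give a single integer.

Answer: 9

Derivation:
Line 1: ['clean', 'who', 'fruit'] (min_width=15, slack=2)
Line 2: ['light', 'mineral'] (min_width=13, slack=4)
Line 3: ['standard', 'ocean'] (min_width=14, slack=3)
Line 4: ['warm', 'were'] (min_width=9, slack=8)
Line 5: ['distance', 'gentle'] (min_width=15, slack=2)
Line 6: ['how', 'owl', 'cheese'] (min_width=14, slack=3)
Line 7: ['cloud', 'warm', 'music'] (min_width=16, slack=1)
Line 8: ['bedroom', 'night'] (min_width=13, slack=4)
Line 9: ['yellow', 'coffee', 'one'] (min_width=17, slack=0)
Total lines: 9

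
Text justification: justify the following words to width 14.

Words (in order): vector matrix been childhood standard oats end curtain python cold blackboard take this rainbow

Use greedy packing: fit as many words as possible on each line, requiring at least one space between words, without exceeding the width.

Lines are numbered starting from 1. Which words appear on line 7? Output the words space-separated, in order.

Answer: take this

Derivation:
Line 1: ['vector', 'matrix'] (min_width=13, slack=1)
Line 2: ['been', 'childhood'] (min_width=14, slack=0)
Line 3: ['standard', 'oats'] (min_width=13, slack=1)
Line 4: ['end', 'curtain'] (min_width=11, slack=3)
Line 5: ['python', 'cold'] (min_width=11, slack=3)
Line 6: ['blackboard'] (min_width=10, slack=4)
Line 7: ['take', 'this'] (min_width=9, slack=5)
Line 8: ['rainbow'] (min_width=7, slack=7)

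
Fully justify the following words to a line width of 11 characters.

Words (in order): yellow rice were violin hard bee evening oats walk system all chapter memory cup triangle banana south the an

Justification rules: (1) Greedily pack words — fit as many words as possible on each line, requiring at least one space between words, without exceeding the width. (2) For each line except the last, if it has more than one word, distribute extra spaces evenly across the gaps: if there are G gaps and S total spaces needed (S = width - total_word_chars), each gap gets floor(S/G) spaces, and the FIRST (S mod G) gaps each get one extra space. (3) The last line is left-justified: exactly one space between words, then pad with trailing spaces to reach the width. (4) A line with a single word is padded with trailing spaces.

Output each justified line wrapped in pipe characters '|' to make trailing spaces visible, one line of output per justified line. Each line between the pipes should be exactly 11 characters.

Line 1: ['yellow', 'rice'] (min_width=11, slack=0)
Line 2: ['were', 'violin'] (min_width=11, slack=0)
Line 3: ['hard', 'bee'] (min_width=8, slack=3)
Line 4: ['evening'] (min_width=7, slack=4)
Line 5: ['oats', 'walk'] (min_width=9, slack=2)
Line 6: ['system', 'all'] (min_width=10, slack=1)
Line 7: ['chapter'] (min_width=7, slack=4)
Line 8: ['memory', 'cup'] (min_width=10, slack=1)
Line 9: ['triangle'] (min_width=8, slack=3)
Line 10: ['banana'] (min_width=6, slack=5)
Line 11: ['south', 'the'] (min_width=9, slack=2)
Line 12: ['an'] (min_width=2, slack=9)

Answer: |yellow rice|
|were violin|
|hard    bee|
|evening    |
|oats   walk|
|system  all|
|chapter    |
|memory  cup|
|triangle   |
|banana     |
|south   the|
|an         |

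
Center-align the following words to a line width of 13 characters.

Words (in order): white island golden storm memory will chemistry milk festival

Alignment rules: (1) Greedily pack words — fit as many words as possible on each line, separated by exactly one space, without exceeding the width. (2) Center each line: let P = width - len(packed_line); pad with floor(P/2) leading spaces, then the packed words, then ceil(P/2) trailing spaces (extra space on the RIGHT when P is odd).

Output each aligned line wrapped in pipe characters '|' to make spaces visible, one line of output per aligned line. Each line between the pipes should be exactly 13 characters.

Answer: |white island |
|golden storm |
| memory will |
|  chemistry  |
|milk festival|

Derivation:
Line 1: ['white', 'island'] (min_width=12, slack=1)
Line 2: ['golden', 'storm'] (min_width=12, slack=1)
Line 3: ['memory', 'will'] (min_width=11, slack=2)
Line 4: ['chemistry'] (min_width=9, slack=4)
Line 5: ['milk', 'festival'] (min_width=13, slack=0)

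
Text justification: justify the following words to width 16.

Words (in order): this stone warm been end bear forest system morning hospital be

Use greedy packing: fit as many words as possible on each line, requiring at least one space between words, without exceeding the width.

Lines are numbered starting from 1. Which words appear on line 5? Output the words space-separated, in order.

Line 1: ['this', 'stone', 'warm'] (min_width=15, slack=1)
Line 2: ['been', 'end', 'bear'] (min_width=13, slack=3)
Line 3: ['forest', 'system'] (min_width=13, slack=3)
Line 4: ['morning', 'hospital'] (min_width=16, slack=0)
Line 5: ['be'] (min_width=2, slack=14)

Answer: be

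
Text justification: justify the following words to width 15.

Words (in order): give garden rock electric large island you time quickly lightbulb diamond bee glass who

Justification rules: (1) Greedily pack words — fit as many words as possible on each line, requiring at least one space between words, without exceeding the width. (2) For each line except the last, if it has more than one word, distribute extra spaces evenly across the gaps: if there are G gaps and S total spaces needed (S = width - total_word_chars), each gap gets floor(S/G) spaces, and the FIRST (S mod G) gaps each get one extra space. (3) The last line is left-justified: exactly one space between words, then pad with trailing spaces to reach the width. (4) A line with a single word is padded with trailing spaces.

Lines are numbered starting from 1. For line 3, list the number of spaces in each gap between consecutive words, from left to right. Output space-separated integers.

Answer: 4

Derivation:
Line 1: ['give', 'garden'] (min_width=11, slack=4)
Line 2: ['rock', 'electric'] (min_width=13, slack=2)
Line 3: ['large', 'island'] (min_width=12, slack=3)
Line 4: ['you', 'time'] (min_width=8, slack=7)
Line 5: ['quickly'] (min_width=7, slack=8)
Line 6: ['lightbulb'] (min_width=9, slack=6)
Line 7: ['diamond', 'bee'] (min_width=11, slack=4)
Line 8: ['glass', 'who'] (min_width=9, slack=6)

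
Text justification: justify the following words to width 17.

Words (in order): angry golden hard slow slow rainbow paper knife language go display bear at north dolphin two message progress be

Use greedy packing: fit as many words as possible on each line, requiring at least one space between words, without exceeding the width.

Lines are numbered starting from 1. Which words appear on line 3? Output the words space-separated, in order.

Line 1: ['angry', 'golden', 'hard'] (min_width=17, slack=0)
Line 2: ['slow', 'slow', 'rainbow'] (min_width=17, slack=0)
Line 3: ['paper', 'knife'] (min_width=11, slack=6)
Line 4: ['language', 'go'] (min_width=11, slack=6)
Line 5: ['display', 'bear', 'at'] (min_width=15, slack=2)
Line 6: ['north', 'dolphin', 'two'] (min_width=17, slack=0)
Line 7: ['message', 'progress'] (min_width=16, slack=1)
Line 8: ['be'] (min_width=2, slack=15)

Answer: paper knife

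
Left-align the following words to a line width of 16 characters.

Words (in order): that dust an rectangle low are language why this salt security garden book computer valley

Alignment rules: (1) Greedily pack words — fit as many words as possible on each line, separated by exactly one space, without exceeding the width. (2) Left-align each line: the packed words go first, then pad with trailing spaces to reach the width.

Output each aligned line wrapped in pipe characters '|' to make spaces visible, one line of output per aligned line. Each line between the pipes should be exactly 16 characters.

Answer: |that dust an    |
|rectangle low   |
|are language why|
|this salt       |
|security garden |
|book computer   |
|valley          |

Derivation:
Line 1: ['that', 'dust', 'an'] (min_width=12, slack=4)
Line 2: ['rectangle', 'low'] (min_width=13, slack=3)
Line 3: ['are', 'language', 'why'] (min_width=16, slack=0)
Line 4: ['this', 'salt'] (min_width=9, slack=7)
Line 5: ['security', 'garden'] (min_width=15, slack=1)
Line 6: ['book', 'computer'] (min_width=13, slack=3)
Line 7: ['valley'] (min_width=6, slack=10)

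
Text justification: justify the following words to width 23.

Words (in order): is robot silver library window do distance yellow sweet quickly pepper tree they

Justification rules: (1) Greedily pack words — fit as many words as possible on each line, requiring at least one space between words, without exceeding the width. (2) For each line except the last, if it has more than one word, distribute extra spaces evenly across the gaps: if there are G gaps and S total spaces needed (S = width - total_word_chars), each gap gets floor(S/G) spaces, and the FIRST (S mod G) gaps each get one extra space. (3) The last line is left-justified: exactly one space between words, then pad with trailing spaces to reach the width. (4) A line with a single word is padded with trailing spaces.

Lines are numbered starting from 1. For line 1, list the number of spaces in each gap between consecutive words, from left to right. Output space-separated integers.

Answer: 1 1 1

Derivation:
Line 1: ['is', 'robot', 'silver', 'library'] (min_width=23, slack=0)
Line 2: ['window', 'do', 'distance'] (min_width=18, slack=5)
Line 3: ['yellow', 'sweet', 'quickly'] (min_width=20, slack=3)
Line 4: ['pepper', 'tree', 'they'] (min_width=16, slack=7)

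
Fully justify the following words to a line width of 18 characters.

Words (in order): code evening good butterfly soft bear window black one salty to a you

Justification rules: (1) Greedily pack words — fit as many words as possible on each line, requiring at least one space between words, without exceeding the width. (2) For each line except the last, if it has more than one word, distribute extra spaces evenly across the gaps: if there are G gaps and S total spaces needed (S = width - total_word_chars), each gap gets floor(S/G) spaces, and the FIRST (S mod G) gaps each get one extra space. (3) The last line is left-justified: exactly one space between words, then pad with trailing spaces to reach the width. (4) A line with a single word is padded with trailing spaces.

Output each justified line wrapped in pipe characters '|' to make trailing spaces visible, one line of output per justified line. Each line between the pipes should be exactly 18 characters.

Line 1: ['code', 'evening', 'good'] (min_width=17, slack=1)
Line 2: ['butterfly', 'soft'] (min_width=14, slack=4)
Line 3: ['bear', 'window', 'black'] (min_width=17, slack=1)
Line 4: ['one', 'salty', 'to', 'a', 'you'] (min_width=18, slack=0)

Answer: |code  evening good|
|butterfly     soft|
|bear  window black|
|one salty to a you|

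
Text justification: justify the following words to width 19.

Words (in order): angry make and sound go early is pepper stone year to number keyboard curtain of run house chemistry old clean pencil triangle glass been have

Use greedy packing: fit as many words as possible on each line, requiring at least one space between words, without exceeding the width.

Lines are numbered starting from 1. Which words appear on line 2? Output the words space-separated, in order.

Answer: sound go early is

Derivation:
Line 1: ['angry', 'make', 'and'] (min_width=14, slack=5)
Line 2: ['sound', 'go', 'early', 'is'] (min_width=17, slack=2)
Line 3: ['pepper', 'stone', 'year'] (min_width=17, slack=2)
Line 4: ['to', 'number', 'keyboard'] (min_width=18, slack=1)
Line 5: ['curtain', 'of', 'run'] (min_width=14, slack=5)
Line 6: ['house', 'chemistry', 'old'] (min_width=19, slack=0)
Line 7: ['clean', 'pencil'] (min_width=12, slack=7)
Line 8: ['triangle', 'glass', 'been'] (min_width=19, slack=0)
Line 9: ['have'] (min_width=4, slack=15)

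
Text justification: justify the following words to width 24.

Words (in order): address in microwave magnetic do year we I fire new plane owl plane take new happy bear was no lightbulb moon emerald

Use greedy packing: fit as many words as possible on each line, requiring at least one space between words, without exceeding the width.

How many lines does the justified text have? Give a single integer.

Line 1: ['address', 'in', 'microwave'] (min_width=20, slack=4)
Line 2: ['magnetic', 'do', 'year', 'we', 'I'] (min_width=21, slack=3)
Line 3: ['fire', 'new', 'plane', 'owl', 'plane'] (min_width=24, slack=0)
Line 4: ['take', 'new', 'happy', 'bear', 'was'] (min_width=23, slack=1)
Line 5: ['no', 'lightbulb', 'moon'] (min_width=17, slack=7)
Line 6: ['emerald'] (min_width=7, slack=17)
Total lines: 6

Answer: 6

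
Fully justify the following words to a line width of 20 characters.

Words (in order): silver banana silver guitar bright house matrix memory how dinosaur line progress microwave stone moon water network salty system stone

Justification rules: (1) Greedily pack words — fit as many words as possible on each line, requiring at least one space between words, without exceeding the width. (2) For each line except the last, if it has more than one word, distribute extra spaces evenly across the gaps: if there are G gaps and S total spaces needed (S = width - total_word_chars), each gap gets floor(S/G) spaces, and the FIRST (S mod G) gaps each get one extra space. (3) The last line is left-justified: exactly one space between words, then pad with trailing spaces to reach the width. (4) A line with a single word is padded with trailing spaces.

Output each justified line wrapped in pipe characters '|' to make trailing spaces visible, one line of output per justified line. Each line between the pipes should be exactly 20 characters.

Line 1: ['silver', 'banana', 'silver'] (min_width=20, slack=0)
Line 2: ['guitar', 'bright', 'house'] (min_width=19, slack=1)
Line 3: ['matrix', 'memory', 'how'] (min_width=17, slack=3)
Line 4: ['dinosaur', 'line'] (min_width=13, slack=7)
Line 5: ['progress', 'microwave'] (min_width=18, slack=2)
Line 6: ['stone', 'moon', 'water'] (min_width=16, slack=4)
Line 7: ['network', 'salty', 'system'] (min_width=20, slack=0)
Line 8: ['stone'] (min_width=5, slack=15)

Answer: |silver banana silver|
|guitar  bright house|
|matrix   memory  how|
|dinosaur        line|
|progress   microwave|
|stone   moon   water|
|network salty system|
|stone               |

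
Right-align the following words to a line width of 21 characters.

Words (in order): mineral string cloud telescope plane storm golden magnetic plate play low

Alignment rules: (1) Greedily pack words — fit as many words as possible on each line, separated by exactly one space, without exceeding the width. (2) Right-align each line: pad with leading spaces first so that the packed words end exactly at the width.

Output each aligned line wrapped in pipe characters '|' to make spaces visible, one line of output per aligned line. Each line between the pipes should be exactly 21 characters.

Line 1: ['mineral', 'string', 'cloud'] (min_width=20, slack=1)
Line 2: ['telescope', 'plane', 'storm'] (min_width=21, slack=0)
Line 3: ['golden', 'magnetic', 'plate'] (min_width=21, slack=0)
Line 4: ['play', 'low'] (min_width=8, slack=13)

Answer: | mineral string cloud|
|telescope plane storm|
|golden magnetic plate|
|             play low|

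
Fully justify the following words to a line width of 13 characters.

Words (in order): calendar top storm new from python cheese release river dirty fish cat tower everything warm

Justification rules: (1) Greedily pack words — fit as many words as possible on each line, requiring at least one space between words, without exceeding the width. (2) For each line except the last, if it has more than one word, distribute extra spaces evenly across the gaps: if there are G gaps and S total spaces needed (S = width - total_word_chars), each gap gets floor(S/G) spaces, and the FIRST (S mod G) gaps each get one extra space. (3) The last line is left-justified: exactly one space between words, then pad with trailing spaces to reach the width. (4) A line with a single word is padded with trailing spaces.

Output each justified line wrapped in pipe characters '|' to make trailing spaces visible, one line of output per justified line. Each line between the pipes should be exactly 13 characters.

Line 1: ['calendar', 'top'] (min_width=12, slack=1)
Line 2: ['storm', 'new'] (min_width=9, slack=4)
Line 3: ['from', 'python'] (min_width=11, slack=2)
Line 4: ['cheese'] (min_width=6, slack=7)
Line 5: ['release', 'river'] (min_width=13, slack=0)
Line 6: ['dirty', 'fish'] (min_width=10, slack=3)
Line 7: ['cat', 'tower'] (min_width=9, slack=4)
Line 8: ['everything'] (min_width=10, slack=3)
Line 9: ['warm'] (min_width=4, slack=9)

Answer: |calendar  top|
|storm     new|
|from   python|
|cheese       |
|release river|
|dirty    fish|
|cat     tower|
|everything   |
|warm         |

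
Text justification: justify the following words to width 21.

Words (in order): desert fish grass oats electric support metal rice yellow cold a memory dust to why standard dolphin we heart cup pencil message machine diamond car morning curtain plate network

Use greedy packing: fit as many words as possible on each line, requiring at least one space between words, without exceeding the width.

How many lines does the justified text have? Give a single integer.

Line 1: ['desert', 'fish', 'grass'] (min_width=17, slack=4)
Line 2: ['oats', 'electric', 'support'] (min_width=21, slack=0)
Line 3: ['metal', 'rice', 'yellow'] (min_width=17, slack=4)
Line 4: ['cold', 'a', 'memory', 'dust', 'to'] (min_width=21, slack=0)
Line 5: ['why', 'standard', 'dolphin'] (min_width=20, slack=1)
Line 6: ['we', 'heart', 'cup', 'pencil'] (min_width=19, slack=2)
Line 7: ['message', 'machine'] (min_width=15, slack=6)
Line 8: ['diamond', 'car', 'morning'] (min_width=19, slack=2)
Line 9: ['curtain', 'plate', 'network'] (min_width=21, slack=0)
Total lines: 9

Answer: 9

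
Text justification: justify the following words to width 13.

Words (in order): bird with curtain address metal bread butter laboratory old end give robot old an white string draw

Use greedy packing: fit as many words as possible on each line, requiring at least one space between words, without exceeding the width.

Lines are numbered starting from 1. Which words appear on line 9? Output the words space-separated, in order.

Line 1: ['bird', 'with'] (min_width=9, slack=4)
Line 2: ['curtain'] (min_width=7, slack=6)
Line 3: ['address', 'metal'] (min_width=13, slack=0)
Line 4: ['bread', 'butter'] (min_width=12, slack=1)
Line 5: ['laboratory'] (min_width=10, slack=3)
Line 6: ['old', 'end', 'give'] (min_width=12, slack=1)
Line 7: ['robot', 'old', 'an'] (min_width=12, slack=1)
Line 8: ['white', 'string'] (min_width=12, slack=1)
Line 9: ['draw'] (min_width=4, slack=9)

Answer: draw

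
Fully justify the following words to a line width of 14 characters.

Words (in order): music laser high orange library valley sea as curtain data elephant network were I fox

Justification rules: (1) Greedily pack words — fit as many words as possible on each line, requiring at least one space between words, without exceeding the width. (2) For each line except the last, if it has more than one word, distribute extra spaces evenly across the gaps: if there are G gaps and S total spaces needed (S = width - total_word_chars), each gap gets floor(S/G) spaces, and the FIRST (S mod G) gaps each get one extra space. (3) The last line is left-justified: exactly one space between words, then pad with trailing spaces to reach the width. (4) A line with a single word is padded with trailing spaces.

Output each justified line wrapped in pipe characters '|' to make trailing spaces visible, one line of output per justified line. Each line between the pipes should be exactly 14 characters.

Line 1: ['music', 'laser'] (min_width=11, slack=3)
Line 2: ['high', 'orange'] (min_width=11, slack=3)
Line 3: ['library', 'valley'] (min_width=14, slack=0)
Line 4: ['sea', 'as', 'curtain'] (min_width=14, slack=0)
Line 5: ['data', 'elephant'] (min_width=13, slack=1)
Line 6: ['network', 'were', 'I'] (min_width=14, slack=0)
Line 7: ['fox'] (min_width=3, slack=11)

Answer: |music    laser|
|high    orange|
|library valley|
|sea as curtain|
|data  elephant|
|network were I|
|fox           |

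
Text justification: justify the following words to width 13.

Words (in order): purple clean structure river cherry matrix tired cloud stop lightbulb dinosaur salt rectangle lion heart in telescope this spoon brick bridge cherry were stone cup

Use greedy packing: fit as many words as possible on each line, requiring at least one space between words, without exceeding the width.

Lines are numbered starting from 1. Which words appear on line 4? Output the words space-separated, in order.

Answer: matrix tired

Derivation:
Line 1: ['purple', 'clean'] (min_width=12, slack=1)
Line 2: ['structure'] (min_width=9, slack=4)
Line 3: ['river', 'cherry'] (min_width=12, slack=1)
Line 4: ['matrix', 'tired'] (min_width=12, slack=1)
Line 5: ['cloud', 'stop'] (min_width=10, slack=3)
Line 6: ['lightbulb'] (min_width=9, slack=4)
Line 7: ['dinosaur', 'salt'] (min_width=13, slack=0)
Line 8: ['rectangle'] (min_width=9, slack=4)
Line 9: ['lion', 'heart', 'in'] (min_width=13, slack=0)
Line 10: ['telescope'] (min_width=9, slack=4)
Line 11: ['this', 'spoon'] (min_width=10, slack=3)
Line 12: ['brick', 'bridge'] (min_width=12, slack=1)
Line 13: ['cherry', 'were'] (min_width=11, slack=2)
Line 14: ['stone', 'cup'] (min_width=9, slack=4)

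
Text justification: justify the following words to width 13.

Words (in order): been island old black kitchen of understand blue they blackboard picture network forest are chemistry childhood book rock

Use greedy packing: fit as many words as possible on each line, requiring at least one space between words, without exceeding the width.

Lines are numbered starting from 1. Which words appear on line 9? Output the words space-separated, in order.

Answer: forest are

Derivation:
Line 1: ['been', 'island'] (min_width=11, slack=2)
Line 2: ['old', 'black'] (min_width=9, slack=4)
Line 3: ['kitchen', 'of'] (min_width=10, slack=3)
Line 4: ['understand'] (min_width=10, slack=3)
Line 5: ['blue', 'they'] (min_width=9, slack=4)
Line 6: ['blackboard'] (min_width=10, slack=3)
Line 7: ['picture'] (min_width=7, slack=6)
Line 8: ['network'] (min_width=7, slack=6)
Line 9: ['forest', 'are'] (min_width=10, slack=3)
Line 10: ['chemistry'] (min_width=9, slack=4)
Line 11: ['childhood'] (min_width=9, slack=4)
Line 12: ['book', 'rock'] (min_width=9, slack=4)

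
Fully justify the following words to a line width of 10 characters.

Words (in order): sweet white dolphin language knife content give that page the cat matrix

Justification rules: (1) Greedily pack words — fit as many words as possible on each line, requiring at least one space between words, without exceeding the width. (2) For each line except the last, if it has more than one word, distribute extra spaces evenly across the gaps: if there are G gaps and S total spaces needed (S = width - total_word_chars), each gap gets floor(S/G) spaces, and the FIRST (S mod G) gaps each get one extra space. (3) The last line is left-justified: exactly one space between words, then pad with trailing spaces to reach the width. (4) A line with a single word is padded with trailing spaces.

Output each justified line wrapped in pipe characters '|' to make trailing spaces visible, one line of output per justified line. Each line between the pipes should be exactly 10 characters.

Answer: |sweet     |
|white     |
|dolphin   |
|language  |
|knife     |
|content   |
|give  that|
|page   the|
|cat matrix|

Derivation:
Line 1: ['sweet'] (min_width=5, slack=5)
Line 2: ['white'] (min_width=5, slack=5)
Line 3: ['dolphin'] (min_width=7, slack=3)
Line 4: ['language'] (min_width=8, slack=2)
Line 5: ['knife'] (min_width=5, slack=5)
Line 6: ['content'] (min_width=7, slack=3)
Line 7: ['give', 'that'] (min_width=9, slack=1)
Line 8: ['page', 'the'] (min_width=8, slack=2)
Line 9: ['cat', 'matrix'] (min_width=10, slack=0)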